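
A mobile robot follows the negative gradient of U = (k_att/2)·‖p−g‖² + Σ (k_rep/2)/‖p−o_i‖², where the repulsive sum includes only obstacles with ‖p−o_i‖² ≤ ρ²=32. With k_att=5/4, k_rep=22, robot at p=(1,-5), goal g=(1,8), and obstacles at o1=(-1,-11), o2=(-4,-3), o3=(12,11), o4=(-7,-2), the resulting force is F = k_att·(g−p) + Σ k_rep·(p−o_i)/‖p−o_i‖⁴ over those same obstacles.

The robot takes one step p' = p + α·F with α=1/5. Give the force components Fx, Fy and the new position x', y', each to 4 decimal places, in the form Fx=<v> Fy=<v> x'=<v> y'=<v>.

F_att = 5/4·(g−p) = 5/4·(0,13) = (0.0000,16.2500)
o1: d²=40 > ρ²=32 → inactive
o2: d²=29 ≤ ρ²=32; F_rep = 22·(5,-2)/29² = (0.1308,-0.0523)
o3: d²=377 > ρ²=32 → inactive
o4: d²=73 > ρ²=32 → inactive
F = F_att + ΣF_rep = (0.1308,16.1977)
p' = p + 1/5·F = (1.0262,-1.7605)

Fx=0.1308 Fy=16.1977 x'=1.0262 y'=-1.7605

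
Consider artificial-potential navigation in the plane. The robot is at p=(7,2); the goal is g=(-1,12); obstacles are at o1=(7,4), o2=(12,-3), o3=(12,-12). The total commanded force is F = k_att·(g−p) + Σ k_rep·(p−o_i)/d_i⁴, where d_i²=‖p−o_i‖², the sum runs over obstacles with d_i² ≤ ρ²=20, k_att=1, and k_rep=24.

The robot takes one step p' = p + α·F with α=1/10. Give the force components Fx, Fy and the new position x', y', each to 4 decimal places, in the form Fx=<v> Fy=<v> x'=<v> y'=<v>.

Fx=-8.0000 Fy=7.0000 x'=6.2000 y'=2.7000

F_att = 1·(g−p) = 1·(-8,10) = (-8.0000,10.0000)
o1: d²=4 ≤ ρ²=20; F_rep = 24·(0,-2)/4² = (0.0000,-3.0000)
o2: d²=50 > ρ²=20 → inactive
o3: d²=221 > ρ²=20 → inactive
F = F_att + ΣF_rep = (-8.0000,7.0000)
p' = p + 1/10·F = (6.2000,2.7000)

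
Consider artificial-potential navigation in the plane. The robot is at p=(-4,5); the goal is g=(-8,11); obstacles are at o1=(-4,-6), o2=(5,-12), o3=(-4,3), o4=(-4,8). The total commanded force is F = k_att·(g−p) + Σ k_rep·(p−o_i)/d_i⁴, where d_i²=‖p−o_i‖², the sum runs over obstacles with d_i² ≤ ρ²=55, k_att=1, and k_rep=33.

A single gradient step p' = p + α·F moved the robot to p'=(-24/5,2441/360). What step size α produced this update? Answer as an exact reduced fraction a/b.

F_att = 1·(g−p) = 1·(-4,6) = (-4.0000,6.0000)
o1: d²=121 > ρ²=55 → inactive
o2: d²=370 > ρ²=55 → inactive
o3: d²=4 ≤ ρ²=55; F_rep = 33·(0,2)/4² = (0.0000,4.1250)
o4: d²=9 ≤ ρ²=55; F_rep = 33·(0,-3)/9² = (0.0000,-1.2222)
F = F_att + ΣF_rep = (-4.0000,8.9028)
Δp = p'−p = (-0.8000,1.7806); α = Δx/Fx = (-4/5) / (-4) = 1/5
check: Δy/Fy = (641/360) / (641/72) = 1/5 ✓

α = 1/5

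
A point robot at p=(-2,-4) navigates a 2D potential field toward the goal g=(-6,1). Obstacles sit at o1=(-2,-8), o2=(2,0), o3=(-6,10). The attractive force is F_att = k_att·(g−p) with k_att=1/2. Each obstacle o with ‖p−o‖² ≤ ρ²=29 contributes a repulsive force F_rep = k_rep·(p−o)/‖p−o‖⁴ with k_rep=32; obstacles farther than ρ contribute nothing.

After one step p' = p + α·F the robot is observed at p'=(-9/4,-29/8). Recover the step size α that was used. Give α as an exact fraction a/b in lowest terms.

F_att = 1/2·(g−p) = 1/2·(-4,5) = (-2.0000,2.5000)
o1: d²=16 ≤ ρ²=29; F_rep = 32·(0,4)/16² = (0.0000,0.5000)
o2: d²=32 > ρ²=29 → inactive
o3: d²=212 > ρ²=29 → inactive
F = F_att + ΣF_rep = (-2.0000,3.0000)
Δp = p'−p = (-0.2500,0.3750); α = Δx/Fx = (-1/4) / (-2) = 1/8
check: Δy/Fy = (3/8) / (3) = 1/8 ✓

α = 1/8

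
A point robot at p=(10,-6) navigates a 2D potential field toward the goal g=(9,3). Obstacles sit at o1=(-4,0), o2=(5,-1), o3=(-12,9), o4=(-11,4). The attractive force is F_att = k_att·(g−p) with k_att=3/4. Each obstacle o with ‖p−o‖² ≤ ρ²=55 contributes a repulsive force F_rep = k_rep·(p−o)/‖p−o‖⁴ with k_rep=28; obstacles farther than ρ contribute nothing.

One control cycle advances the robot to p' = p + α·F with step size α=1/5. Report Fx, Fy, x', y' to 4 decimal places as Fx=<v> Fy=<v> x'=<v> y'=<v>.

Fx=-0.6940 Fy=6.6940 x'=9.8612 y'=-4.6612

F_att = 3/4·(g−p) = 3/4·(-1,9) = (-0.7500,6.7500)
o1: d²=232 > ρ²=55 → inactive
o2: d²=50 ≤ ρ²=55; F_rep = 28·(5,-5)/50² = (0.0560,-0.0560)
o3: d²=709 > ρ²=55 → inactive
o4: d²=541 > ρ²=55 → inactive
F = F_att + ΣF_rep = (-0.6940,6.6940)
p' = p + 1/5·F = (9.8612,-4.6612)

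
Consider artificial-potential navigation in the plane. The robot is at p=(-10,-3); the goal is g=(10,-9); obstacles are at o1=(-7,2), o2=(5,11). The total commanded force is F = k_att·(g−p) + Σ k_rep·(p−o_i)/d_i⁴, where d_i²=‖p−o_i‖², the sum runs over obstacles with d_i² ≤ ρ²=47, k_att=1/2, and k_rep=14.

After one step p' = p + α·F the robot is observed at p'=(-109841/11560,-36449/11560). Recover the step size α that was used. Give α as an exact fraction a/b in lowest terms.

α = 1/20

F_att = 1/2·(g−p) = 1/2·(20,-6) = (10.0000,-3.0000)
o1: d²=34 ≤ ρ²=47; F_rep = 14·(-3,-5)/34² = (-0.0363,-0.0606)
o2: d²=421 > ρ²=47 → inactive
F = F_att + ΣF_rep = (9.9637,-3.0606)
Δp = p'−p = (0.4982,-0.1530); α = Δx/Fx = (5759/11560) / (5759/578) = 1/20
check: Δy/Fy = (-1769/11560) / (-1769/578) = 1/20 ✓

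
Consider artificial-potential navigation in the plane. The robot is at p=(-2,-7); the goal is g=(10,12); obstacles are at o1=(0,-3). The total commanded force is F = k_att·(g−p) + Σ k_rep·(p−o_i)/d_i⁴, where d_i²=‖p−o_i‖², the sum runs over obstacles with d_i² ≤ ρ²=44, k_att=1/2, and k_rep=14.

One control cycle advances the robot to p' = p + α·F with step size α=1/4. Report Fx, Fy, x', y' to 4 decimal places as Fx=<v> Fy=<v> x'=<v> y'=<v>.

F_att = 1/2·(g−p) = 1/2·(12,19) = (6.0000,9.5000)
o1: d²=20 ≤ ρ²=44; F_rep = 14·(-2,-4)/20² = (-0.0700,-0.1400)
F = F_att + ΣF_rep = (5.9300,9.3600)
p' = p + 1/4·F = (-0.5175,-4.6600)

Fx=5.9300 Fy=9.3600 x'=-0.5175 y'=-4.6600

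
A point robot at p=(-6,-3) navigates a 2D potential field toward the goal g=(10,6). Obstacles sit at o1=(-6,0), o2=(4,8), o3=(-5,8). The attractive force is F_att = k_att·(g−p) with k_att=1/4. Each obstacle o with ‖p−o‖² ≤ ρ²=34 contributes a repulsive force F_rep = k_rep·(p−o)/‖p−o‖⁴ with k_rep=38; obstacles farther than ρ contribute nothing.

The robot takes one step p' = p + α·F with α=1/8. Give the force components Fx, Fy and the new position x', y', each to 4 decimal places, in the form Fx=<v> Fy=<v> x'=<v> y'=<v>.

Fx=4.0000 Fy=0.8426 x'=-5.5000 y'=-2.8947

F_att = 1/4·(g−p) = 1/4·(16,9) = (4.0000,2.2500)
o1: d²=9 ≤ ρ²=34; F_rep = 38·(0,-3)/9² = (0.0000,-1.4074)
o2: d²=221 > ρ²=34 → inactive
o3: d²=122 > ρ²=34 → inactive
F = F_att + ΣF_rep = (4.0000,0.8426)
p' = p + 1/8·F = (-5.5000,-2.8947)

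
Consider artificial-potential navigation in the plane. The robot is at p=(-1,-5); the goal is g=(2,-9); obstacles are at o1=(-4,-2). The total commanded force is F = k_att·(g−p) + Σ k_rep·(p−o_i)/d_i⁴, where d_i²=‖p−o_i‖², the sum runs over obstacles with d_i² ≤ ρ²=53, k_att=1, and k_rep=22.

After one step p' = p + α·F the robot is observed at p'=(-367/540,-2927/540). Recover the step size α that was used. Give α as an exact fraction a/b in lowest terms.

α = 1/10

F_att = 1·(g−p) = 1·(3,-4) = (3.0000,-4.0000)
o1: d²=18 ≤ ρ²=53; F_rep = 22·(3,-3)/18² = (0.2037,-0.2037)
F = F_att + ΣF_rep = (3.2037,-4.2037)
Δp = p'−p = (0.3204,-0.4204); α = Δx/Fx = (173/540) / (173/54) = 1/10
check: Δy/Fy = (-227/540) / (-227/54) = 1/10 ✓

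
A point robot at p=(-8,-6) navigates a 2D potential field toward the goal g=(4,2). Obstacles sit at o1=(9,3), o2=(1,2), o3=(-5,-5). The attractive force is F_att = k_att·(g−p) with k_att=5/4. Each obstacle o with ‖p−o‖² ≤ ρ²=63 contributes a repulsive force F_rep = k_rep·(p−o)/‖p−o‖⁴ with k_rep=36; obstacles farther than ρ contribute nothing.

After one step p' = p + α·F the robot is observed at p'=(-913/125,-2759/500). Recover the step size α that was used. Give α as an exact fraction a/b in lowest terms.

F_att = 5/4·(g−p) = 5/4·(12,8) = (15.0000,10.0000)
o1: d²=370 > ρ²=63 → inactive
o2: d²=145 > ρ²=63 → inactive
o3: d²=10 ≤ ρ²=63; F_rep = 36·(-3,-1)/10² = (-1.0800,-0.3600)
F = F_att + ΣF_rep = (13.9200,9.6400)
Δp = p'−p = (0.6960,0.4820); α = Δx/Fx = (87/125) / (348/25) = 1/20
check: Δy/Fy = (241/500) / (241/25) = 1/20 ✓

α = 1/20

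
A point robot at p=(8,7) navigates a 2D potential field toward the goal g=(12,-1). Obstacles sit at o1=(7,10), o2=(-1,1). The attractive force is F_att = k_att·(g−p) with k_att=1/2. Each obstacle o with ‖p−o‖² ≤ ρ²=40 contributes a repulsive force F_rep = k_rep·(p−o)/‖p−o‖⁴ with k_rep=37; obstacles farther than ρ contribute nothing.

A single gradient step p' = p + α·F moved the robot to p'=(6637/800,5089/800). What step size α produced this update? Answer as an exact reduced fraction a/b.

F_att = 1/2·(g−p) = 1/2·(4,-8) = (2.0000,-4.0000)
o1: d²=10 ≤ ρ²=40; F_rep = 37·(1,-3)/10² = (0.3700,-1.1100)
o2: d²=117 > ρ²=40 → inactive
F = F_att + ΣF_rep = (2.3700,-5.1100)
Δp = p'−p = (0.2963,-0.6388); α = Δx/Fx = (237/800) / (237/100) = 1/8
check: Δy/Fy = (-511/800) / (-511/100) = 1/8 ✓

α = 1/8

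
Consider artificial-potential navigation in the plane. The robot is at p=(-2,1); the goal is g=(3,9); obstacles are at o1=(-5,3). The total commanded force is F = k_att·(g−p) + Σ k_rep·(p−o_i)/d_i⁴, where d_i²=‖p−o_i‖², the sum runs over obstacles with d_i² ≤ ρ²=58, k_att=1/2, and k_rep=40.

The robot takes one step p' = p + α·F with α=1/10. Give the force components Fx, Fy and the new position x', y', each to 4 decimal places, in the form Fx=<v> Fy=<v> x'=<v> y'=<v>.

F_att = 1/2·(g−p) = 1/2·(5,8) = (2.5000,4.0000)
o1: d²=13 ≤ ρ²=58; F_rep = 40·(3,-2)/13² = (0.7101,-0.4734)
F = F_att + ΣF_rep = (3.2101,3.5266)
p' = p + 1/10·F = (-1.6790,1.3527)

Fx=3.2101 Fy=3.5266 x'=-1.6790 y'=1.3527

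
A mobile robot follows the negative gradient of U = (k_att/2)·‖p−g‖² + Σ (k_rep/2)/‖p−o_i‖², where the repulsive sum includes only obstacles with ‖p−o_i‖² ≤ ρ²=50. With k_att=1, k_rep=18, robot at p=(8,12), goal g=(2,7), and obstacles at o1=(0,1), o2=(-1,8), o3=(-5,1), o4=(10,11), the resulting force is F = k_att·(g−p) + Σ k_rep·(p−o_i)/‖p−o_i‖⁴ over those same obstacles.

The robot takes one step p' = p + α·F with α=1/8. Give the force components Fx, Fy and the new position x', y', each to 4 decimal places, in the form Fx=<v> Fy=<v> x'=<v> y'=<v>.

F_att = 1·(g−p) = 1·(-6,-5) = (-6.0000,-5.0000)
o1: d²=185 > ρ²=50 → inactive
o2: d²=97 > ρ²=50 → inactive
o3: d²=290 > ρ²=50 → inactive
o4: d²=5 ≤ ρ²=50; F_rep = 18·(-2,1)/5² = (-1.4400,0.7200)
F = F_att + ΣF_rep = (-7.4400,-4.2800)
p' = p + 1/8·F = (7.0700,11.4650)

Fx=-7.4400 Fy=-4.2800 x'=7.0700 y'=11.4650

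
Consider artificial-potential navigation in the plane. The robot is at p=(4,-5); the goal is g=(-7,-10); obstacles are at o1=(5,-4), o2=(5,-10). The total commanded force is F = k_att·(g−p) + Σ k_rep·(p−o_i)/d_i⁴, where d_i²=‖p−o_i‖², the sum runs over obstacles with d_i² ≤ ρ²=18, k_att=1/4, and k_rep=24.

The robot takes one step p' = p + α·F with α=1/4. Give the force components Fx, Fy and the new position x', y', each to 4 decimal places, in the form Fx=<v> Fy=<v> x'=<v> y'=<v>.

Fx=-8.7500 Fy=-7.2500 x'=1.8125 y'=-6.8125

F_att = 1/4·(g−p) = 1/4·(-11,-5) = (-2.7500,-1.2500)
o1: d²=2 ≤ ρ²=18; F_rep = 24·(-1,-1)/2² = (-6.0000,-6.0000)
o2: d²=26 > ρ²=18 → inactive
F = F_att + ΣF_rep = (-8.7500,-7.2500)
p' = p + 1/4·F = (1.8125,-6.8125)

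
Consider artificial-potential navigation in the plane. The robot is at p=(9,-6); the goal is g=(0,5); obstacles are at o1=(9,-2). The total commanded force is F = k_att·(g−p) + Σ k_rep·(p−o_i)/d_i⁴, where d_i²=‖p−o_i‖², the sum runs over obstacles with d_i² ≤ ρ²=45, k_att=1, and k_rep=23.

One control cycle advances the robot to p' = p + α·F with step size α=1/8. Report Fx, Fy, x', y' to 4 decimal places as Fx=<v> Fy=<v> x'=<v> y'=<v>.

F_att = 1·(g−p) = 1·(-9,11) = (-9.0000,11.0000)
o1: d²=16 ≤ ρ²=45; F_rep = 23·(0,-4)/16² = (0.0000,-0.3594)
F = F_att + ΣF_rep = (-9.0000,10.6406)
p' = p + 1/8·F = (7.8750,-4.6699)

Fx=-9.0000 Fy=10.6406 x'=7.8750 y'=-4.6699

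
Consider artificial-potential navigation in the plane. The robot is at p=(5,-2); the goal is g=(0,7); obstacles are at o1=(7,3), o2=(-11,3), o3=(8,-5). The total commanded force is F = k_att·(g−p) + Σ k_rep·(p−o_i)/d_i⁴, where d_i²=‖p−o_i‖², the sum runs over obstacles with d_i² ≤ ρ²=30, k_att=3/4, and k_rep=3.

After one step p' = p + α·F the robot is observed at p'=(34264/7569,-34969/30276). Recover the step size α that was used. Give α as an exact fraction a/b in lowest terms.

α = 1/8

F_att = 3/4·(g−p) = 3/4·(-5,9) = (-3.7500,6.7500)
o1: d²=29 ≤ ρ²=30; F_rep = 3·(-2,-5)/29² = (-0.0071,-0.0178)
o2: d²=281 > ρ²=30 → inactive
o3: d²=18 ≤ ρ²=30; F_rep = 3·(-3,3)/18² = (-0.0278,0.0278)
F = F_att + ΣF_rep = (-3.7849,6.7599)
Δp = p'−p = (-0.4731,0.8450); α = Δx/Fx = (-3581/7569) / (-28648/7569) = 1/8
check: Δy/Fy = (25583/30276) / (51166/7569) = 1/8 ✓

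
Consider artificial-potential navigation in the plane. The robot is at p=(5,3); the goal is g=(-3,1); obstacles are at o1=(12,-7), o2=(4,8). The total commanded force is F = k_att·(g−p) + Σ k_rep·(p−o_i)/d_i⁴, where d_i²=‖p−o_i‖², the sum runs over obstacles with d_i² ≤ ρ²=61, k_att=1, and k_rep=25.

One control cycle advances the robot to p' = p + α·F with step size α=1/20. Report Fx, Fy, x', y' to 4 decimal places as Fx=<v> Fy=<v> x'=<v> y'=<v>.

F_att = 1·(g−p) = 1·(-8,-2) = (-8.0000,-2.0000)
o1: d²=149 > ρ²=61 → inactive
o2: d²=26 ≤ ρ²=61; F_rep = 25·(1,-5)/26² = (0.0370,-0.1849)
F = F_att + ΣF_rep = (-7.9630,-2.1849)
p' = p + 1/20·F = (4.6018,2.8908)

Fx=-7.9630 Fy=-2.1849 x'=4.6018 y'=2.8908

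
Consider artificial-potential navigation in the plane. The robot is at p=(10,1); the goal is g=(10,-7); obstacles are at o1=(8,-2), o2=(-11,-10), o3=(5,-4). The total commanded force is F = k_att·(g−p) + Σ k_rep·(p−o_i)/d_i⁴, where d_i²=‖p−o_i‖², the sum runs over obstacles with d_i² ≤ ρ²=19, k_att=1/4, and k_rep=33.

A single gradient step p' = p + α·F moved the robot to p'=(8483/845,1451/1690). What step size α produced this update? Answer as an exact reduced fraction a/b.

α = 1/10

F_att = 1/4·(g−p) = 1/4·(0,-8) = (0.0000,-2.0000)
o1: d²=13 ≤ ρ²=19; F_rep = 33·(2,3)/13² = (0.3905,0.5858)
o2: d²=562 > ρ²=19 → inactive
o3: d²=50 > ρ²=19 → inactive
F = F_att + ΣF_rep = (0.3905,-1.4142)
Δp = p'−p = (0.0391,-0.1414); α = Δx/Fx = (33/845) / (66/169) = 1/10
check: Δy/Fy = (-239/1690) / (-239/169) = 1/10 ✓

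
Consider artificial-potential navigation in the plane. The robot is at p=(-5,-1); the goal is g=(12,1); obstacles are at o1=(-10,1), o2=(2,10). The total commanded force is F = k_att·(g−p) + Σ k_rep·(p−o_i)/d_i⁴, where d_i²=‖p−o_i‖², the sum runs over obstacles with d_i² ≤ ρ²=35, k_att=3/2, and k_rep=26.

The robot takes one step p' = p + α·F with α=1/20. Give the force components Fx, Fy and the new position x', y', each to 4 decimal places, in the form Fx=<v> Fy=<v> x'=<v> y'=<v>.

F_att = 3/2·(g−p) = 3/2·(17,2) = (25.5000,3.0000)
o1: d²=29 ≤ ρ²=35; F_rep = 26·(5,-2)/29² = (0.1546,-0.0618)
o2: d²=170 > ρ²=35 → inactive
F = F_att + ΣF_rep = (25.6546,2.9382)
p' = p + 1/20·F = (-3.7173,-0.8531)

Fx=25.6546 Fy=2.9382 x'=-3.7173 y'=-0.8531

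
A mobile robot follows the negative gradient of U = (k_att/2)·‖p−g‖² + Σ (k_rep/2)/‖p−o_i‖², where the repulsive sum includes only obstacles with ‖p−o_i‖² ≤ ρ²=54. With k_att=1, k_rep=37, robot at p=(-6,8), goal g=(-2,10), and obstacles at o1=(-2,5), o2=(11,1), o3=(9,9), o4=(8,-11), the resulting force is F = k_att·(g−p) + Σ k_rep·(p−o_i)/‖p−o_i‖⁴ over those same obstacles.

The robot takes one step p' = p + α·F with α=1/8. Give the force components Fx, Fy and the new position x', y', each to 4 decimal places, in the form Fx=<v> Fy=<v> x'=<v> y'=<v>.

Fx=3.7632 Fy=2.1776 x'=-5.5296 y'=8.2722

F_att = 1·(g−p) = 1·(4,2) = (4.0000,2.0000)
o1: d²=25 ≤ ρ²=54; F_rep = 37·(-4,3)/25² = (-0.2368,0.1776)
o2: d²=338 > ρ²=54 → inactive
o3: d²=226 > ρ²=54 → inactive
o4: d²=557 > ρ²=54 → inactive
F = F_att + ΣF_rep = (3.7632,2.1776)
p' = p + 1/8·F = (-5.5296,8.2722)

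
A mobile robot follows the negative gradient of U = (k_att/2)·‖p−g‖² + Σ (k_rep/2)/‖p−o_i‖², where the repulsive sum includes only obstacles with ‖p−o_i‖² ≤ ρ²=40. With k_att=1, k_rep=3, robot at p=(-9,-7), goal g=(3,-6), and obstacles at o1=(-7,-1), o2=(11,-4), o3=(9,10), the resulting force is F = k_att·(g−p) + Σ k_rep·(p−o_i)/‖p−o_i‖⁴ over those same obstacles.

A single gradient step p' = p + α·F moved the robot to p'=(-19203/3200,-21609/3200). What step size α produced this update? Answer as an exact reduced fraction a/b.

α = 1/4

F_att = 1·(g−p) = 1·(12,1) = (12.0000,1.0000)
o1: d²=40 ≤ ρ²=40; F_rep = 3·(-2,-6)/40² = (-0.0037,-0.0112)
o2: d²=409 > ρ²=40 → inactive
o3: d²=613 > ρ²=40 → inactive
F = F_att + ΣF_rep = (11.9962,0.9888)
Δp = p'−p = (2.9991,0.2472); α = Δx/Fx = (9597/3200) / (9597/800) = 1/4
check: Δy/Fy = (791/3200) / (791/800) = 1/4 ✓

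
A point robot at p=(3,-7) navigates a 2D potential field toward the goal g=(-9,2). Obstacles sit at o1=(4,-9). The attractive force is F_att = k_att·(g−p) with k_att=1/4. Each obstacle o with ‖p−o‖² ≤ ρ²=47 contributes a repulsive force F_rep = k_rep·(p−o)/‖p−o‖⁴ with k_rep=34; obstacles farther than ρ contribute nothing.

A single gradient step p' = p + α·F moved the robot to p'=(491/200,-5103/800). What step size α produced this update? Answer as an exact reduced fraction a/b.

F_att = 1/4·(g−p) = 1/4·(-12,9) = (-3.0000,2.2500)
o1: d²=5 ≤ ρ²=47; F_rep = 34·(-1,2)/5² = (-1.3600,2.7200)
F = F_att + ΣF_rep = (-4.3600,4.9700)
Δp = p'−p = (-0.5450,0.6212); α = Δx/Fx = (-109/200) / (-109/25) = 1/8
check: Δy/Fy = (497/800) / (497/100) = 1/8 ✓

α = 1/8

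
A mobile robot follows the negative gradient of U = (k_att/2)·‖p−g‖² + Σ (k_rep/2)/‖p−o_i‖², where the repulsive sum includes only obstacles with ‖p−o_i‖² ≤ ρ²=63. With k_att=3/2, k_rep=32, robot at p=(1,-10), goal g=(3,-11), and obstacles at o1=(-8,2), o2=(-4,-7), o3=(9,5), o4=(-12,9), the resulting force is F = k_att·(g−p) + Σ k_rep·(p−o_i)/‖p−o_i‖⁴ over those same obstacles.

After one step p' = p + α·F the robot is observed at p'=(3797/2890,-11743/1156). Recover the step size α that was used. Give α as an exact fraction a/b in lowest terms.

α = 1/10

F_att = 3/2·(g−p) = 3/2·(2,-1) = (3.0000,-1.5000)
o1: d²=225 > ρ²=63 → inactive
o2: d²=34 ≤ ρ²=63; F_rep = 32·(5,-3)/34² = (0.1384,-0.0830)
o3: d²=289 > ρ²=63 → inactive
o4: d²=530 > ρ²=63 → inactive
F = F_att + ΣF_rep = (3.1384,-1.5830)
Δp = p'−p = (0.3138,-0.1583); α = Δx/Fx = (907/2890) / (907/289) = 1/10
check: Δy/Fy = (-183/1156) / (-915/578) = 1/10 ✓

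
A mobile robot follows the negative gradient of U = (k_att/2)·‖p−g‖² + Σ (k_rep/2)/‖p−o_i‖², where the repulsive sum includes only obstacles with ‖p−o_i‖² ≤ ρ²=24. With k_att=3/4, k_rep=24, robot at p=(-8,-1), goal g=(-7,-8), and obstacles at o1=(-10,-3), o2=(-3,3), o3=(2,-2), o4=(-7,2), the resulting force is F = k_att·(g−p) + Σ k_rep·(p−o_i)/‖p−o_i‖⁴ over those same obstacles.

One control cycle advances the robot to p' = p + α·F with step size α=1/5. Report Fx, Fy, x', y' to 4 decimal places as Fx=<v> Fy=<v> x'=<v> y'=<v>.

Fx=1.2600 Fy=-5.2200 x'=-7.7480 y'=-2.0440

F_att = 3/4·(g−p) = 3/4·(1,-7) = (0.7500,-5.2500)
o1: d²=8 ≤ ρ²=24; F_rep = 24·(2,2)/8² = (0.7500,0.7500)
o2: d²=41 > ρ²=24 → inactive
o3: d²=101 > ρ²=24 → inactive
o4: d²=10 ≤ ρ²=24; F_rep = 24·(-1,-3)/10² = (-0.2400,-0.7200)
F = F_att + ΣF_rep = (1.2600,-5.2200)
p' = p + 1/5·F = (-7.7480,-2.0440)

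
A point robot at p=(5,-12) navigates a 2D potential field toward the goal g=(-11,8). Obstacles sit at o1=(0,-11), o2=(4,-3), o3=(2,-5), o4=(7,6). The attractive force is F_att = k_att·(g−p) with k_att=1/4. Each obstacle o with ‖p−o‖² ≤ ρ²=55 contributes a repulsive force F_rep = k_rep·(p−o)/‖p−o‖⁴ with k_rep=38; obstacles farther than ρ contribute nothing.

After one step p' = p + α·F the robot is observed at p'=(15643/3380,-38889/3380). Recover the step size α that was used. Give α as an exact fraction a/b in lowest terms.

α = 1/10

F_att = 1/4·(g−p) = 1/4·(-16,20) = (-4.0000,5.0000)
o1: d²=26 ≤ ρ²=55; F_rep = 38·(5,-1)/26² = (0.2811,-0.0562)
o2: d²=82 > ρ²=55 → inactive
o3: d²=58 > ρ²=55 → inactive
o4: d²=328 > ρ²=55 → inactive
F = F_att + ΣF_rep = (-3.7189,4.9438)
Δp = p'−p = (-0.3719,0.4944); α = Δx/Fx = (-1257/3380) / (-1257/338) = 1/10
check: Δy/Fy = (1671/3380) / (1671/338) = 1/10 ✓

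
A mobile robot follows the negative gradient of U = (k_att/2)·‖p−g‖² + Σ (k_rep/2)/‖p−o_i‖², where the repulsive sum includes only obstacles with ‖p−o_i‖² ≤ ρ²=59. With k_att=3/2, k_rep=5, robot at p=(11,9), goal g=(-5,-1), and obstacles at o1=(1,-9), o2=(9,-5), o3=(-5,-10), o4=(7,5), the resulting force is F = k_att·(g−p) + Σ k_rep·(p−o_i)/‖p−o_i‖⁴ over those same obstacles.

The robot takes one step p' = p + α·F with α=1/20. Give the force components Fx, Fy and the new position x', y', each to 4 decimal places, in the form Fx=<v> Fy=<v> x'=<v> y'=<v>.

Fx=-23.9805 Fy=-14.9805 x'=9.8010 y'=8.2510

F_att = 3/2·(g−p) = 3/2·(-16,-10) = (-24.0000,-15.0000)
o1: d²=424 > ρ²=59 → inactive
o2: d²=200 > ρ²=59 → inactive
o3: d²=617 > ρ²=59 → inactive
o4: d²=32 ≤ ρ²=59; F_rep = 5·(4,4)/32² = (0.0195,0.0195)
F = F_att + ΣF_rep = (-23.9805,-14.9805)
p' = p + 1/20·F = (9.8010,8.2510)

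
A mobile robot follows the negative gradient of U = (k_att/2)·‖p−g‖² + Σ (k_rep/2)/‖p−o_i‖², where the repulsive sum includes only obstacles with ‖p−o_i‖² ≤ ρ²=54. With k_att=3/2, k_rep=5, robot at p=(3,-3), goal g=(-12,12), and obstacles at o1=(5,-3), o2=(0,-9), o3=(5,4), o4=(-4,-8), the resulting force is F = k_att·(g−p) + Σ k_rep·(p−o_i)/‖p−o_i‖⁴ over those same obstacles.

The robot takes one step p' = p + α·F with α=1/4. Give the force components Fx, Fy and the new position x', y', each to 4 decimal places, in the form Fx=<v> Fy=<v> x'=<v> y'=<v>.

F_att = 3/2·(g−p) = 3/2·(-15,15) = (-22.5000,22.5000)
o1: d²=4 ≤ ρ²=54; F_rep = 5·(-2,0)/4² = (-0.6250,0.0000)
o2: d²=45 ≤ ρ²=54; F_rep = 5·(3,6)/45² = (0.0074,0.0148)
o3: d²=53 ≤ ρ²=54; F_rep = 5·(-2,-7)/53² = (-0.0036,-0.0125)
o4: d²=74 > ρ²=54 → inactive
F = F_att + ΣF_rep = (-23.1212,22.5024)
p' = p + 1/4·F = (-2.7803,2.6256)

Fx=-23.1212 Fy=22.5024 x'=-2.7803 y'=2.6256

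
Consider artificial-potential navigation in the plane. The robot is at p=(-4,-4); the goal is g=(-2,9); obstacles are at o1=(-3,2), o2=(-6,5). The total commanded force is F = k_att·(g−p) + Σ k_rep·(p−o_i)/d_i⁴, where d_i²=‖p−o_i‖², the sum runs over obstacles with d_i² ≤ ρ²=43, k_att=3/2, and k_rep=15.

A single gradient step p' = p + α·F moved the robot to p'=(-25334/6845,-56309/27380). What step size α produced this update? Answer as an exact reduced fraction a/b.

α = 1/10

F_att = 3/2·(g−p) = 3/2·(2,13) = (3.0000,19.5000)
o1: d²=37 ≤ ρ²=43; F_rep = 15·(-1,-6)/37² = (-0.0110,-0.0657)
o2: d²=85 > ρ²=43 → inactive
F = F_att + ΣF_rep = (2.9890,19.4343)
Δp = p'−p = (0.2989,1.9434); α = Δx/Fx = (2046/6845) / (4092/1369) = 1/10
check: Δy/Fy = (53211/27380) / (53211/2738) = 1/10 ✓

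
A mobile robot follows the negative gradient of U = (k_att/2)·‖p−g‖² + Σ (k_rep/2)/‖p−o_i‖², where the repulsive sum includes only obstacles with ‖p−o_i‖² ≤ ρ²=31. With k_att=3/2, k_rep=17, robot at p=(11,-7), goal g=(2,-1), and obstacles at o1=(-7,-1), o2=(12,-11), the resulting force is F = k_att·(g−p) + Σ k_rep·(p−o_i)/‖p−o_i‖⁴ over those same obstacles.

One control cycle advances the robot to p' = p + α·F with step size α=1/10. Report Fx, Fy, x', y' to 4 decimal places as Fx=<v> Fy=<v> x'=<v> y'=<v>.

F_att = 3/2·(g−p) = 3/2·(-9,6) = (-13.5000,9.0000)
o1: d²=360 > ρ²=31 → inactive
o2: d²=17 ≤ ρ²=31; F_rep = 17·(-1,4)/17² = (-0.0588,0.2353)
F = F_att + ΣF_rep = (-13.5588,9.2353)
p' = p + 1/10·F = (9.6441,-6.0765)

Fx=-13.5588 Fy=9.2353 x'=9.6441 y'=-6.0765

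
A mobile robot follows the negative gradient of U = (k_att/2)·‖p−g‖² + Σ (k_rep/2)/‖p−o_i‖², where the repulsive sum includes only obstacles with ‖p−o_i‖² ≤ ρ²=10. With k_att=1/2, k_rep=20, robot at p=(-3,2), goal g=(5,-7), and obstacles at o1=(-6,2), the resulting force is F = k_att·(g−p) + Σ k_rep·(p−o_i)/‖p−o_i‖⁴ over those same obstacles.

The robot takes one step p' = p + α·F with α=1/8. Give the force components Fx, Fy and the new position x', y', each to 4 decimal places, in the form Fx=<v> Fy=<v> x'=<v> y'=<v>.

Fx=4.7407 Fy=-4.5000 x'=-2.4074 y'=1.4375

F_att = 1/2·(g−p) = 1/2·(8,-9) = (4.0000,-4.5000)
o1: d²=9 ≤ ρ²=10; F_rep = 20·(3,0)/9² = (0.7407,0.0000)
F = F_att + ΣF_rep = (4.7407,-4.5000)
p' = p + 1/8·F = (-2.4074,1.4375)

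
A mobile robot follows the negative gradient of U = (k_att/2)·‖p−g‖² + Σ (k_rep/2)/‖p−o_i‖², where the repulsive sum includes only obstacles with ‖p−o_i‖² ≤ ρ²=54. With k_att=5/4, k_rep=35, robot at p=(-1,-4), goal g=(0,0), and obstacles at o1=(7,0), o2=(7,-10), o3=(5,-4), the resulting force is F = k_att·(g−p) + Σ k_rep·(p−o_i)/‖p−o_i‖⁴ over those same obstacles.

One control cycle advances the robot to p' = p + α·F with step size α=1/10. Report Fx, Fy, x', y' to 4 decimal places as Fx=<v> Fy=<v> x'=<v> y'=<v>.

F_att = 5/4·(g−p) = 5/4·(1,4) = (1.2500,5.0000)
o1: d²=80 > ρ²=54 → inactive
o2: d²=100 > ρ²=54 → inactive
o3: d²=36 ≤ ρ²=54; F_rep = 35·(-6,0)/36² = (-0.1620,0.0000)
F = F_att + ΣF_rep = (1.0880,5.0000)
p' = p + 1/10·F = (-0.8912,-3.5000)

Fx=1.0880 Fy=5.0000 x'=-0.8912 y'=-3.5000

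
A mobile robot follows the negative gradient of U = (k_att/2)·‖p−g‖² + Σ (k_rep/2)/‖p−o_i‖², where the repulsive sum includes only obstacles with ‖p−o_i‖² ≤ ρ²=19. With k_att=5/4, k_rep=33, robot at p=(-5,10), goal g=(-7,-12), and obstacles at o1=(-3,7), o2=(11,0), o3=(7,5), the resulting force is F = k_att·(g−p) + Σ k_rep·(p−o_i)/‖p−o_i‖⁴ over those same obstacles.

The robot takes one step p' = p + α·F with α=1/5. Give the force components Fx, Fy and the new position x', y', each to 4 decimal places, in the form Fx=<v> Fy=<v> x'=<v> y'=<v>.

F_att = 5/4·(g−p) = 5/4·(-2,-22) = (-2.5000,-27.5000)
o1: d²=13 ≤ ρ²=19; F_rep = 33·(-2,3)/13² = (-0.3905,0.5858)
o2: d²=356 > ρ²=19 → inactive
o3: d²=169 > ρ²=19 → inactive
F = F_att + ΣF_rep = (-2.8905,-26.9142)
p' = p + 1/5·F = (-5.5781,4.6172)

Fx=-2.8905 Fy=-26.9142 x'=-5.5781 y'=4.6172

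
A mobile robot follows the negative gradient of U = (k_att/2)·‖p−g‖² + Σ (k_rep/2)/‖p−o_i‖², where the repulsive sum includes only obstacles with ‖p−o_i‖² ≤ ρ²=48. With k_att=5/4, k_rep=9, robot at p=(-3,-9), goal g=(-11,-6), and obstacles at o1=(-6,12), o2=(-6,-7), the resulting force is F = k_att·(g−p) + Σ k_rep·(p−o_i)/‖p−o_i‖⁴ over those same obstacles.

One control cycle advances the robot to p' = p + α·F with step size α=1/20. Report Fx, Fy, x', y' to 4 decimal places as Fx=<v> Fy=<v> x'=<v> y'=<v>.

F_att = 5/4·(g−p) = 5/4·(-8,3) = (-10.0000,3.7500)
o1: d²=450 > ρ²=48 → inactive
o2: d²=13 ≤ ρ²=48; F_rep = 9·(3,-2)/13² = (0.1598,-0.1065)
F = F_att + ΣF_rep = (-9.8402,3.6435)
p' = p + 1/20·F = (-3.4920,-8.8178)

Fx=-9.8402 Fy=3.6435 x'=-3.4920 y'=-8.8178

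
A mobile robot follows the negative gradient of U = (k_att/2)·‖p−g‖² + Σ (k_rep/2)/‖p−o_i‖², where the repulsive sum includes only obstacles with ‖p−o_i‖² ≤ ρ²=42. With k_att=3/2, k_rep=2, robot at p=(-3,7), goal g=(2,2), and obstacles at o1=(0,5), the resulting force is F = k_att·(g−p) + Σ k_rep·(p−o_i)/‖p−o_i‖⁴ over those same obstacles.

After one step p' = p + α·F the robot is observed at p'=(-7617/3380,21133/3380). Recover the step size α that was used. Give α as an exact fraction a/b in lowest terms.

F_att = 3/2·(g−p) = 3/2·(5,-5) = (7.5000,-7.5000)
o1: d²=13 ≤ ρ²=42; F_rep = 2·(-3,2)/13² = (-0.0355,0.0237)
F = F_att + ΣF_rep = (7.4645,-7.4763)
Δp = p'−p = (0.7464,-0.7476); α = Δx/Fx = (2523/3380) / (2523/338) = 1/10
check: Δy/Fy = (-2527/3380) / (-2527/338) = 1/10 ✓

α = 1/10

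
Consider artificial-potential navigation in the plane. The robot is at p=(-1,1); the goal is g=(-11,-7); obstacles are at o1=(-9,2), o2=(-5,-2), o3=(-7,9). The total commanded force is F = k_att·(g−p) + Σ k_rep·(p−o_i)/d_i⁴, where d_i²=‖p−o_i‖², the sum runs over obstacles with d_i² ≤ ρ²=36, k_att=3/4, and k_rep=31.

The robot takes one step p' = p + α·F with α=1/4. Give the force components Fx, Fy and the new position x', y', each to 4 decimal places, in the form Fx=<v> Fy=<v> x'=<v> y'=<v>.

Fx=-7.3016 Fy=-5.8512 x'=-2.8254 y'=-0.4628

F_att = 3/4·(g−p) = 3/4·(-10,-8) = (-7.5000,-6.0000)
o1: d²=65 > ρ²=36 → inactive
o2: d²=25 ≤ ρ²=36; F_rep = 31·(4,3)/25² = (0.1984,0.1488)
o3: d²=100 > ρ²=36 → inactive
F = F_att + ΣF_rep = (-7.3016,-5.8512)
p' = p + 1/4·F = (-2.8254,-0.4628)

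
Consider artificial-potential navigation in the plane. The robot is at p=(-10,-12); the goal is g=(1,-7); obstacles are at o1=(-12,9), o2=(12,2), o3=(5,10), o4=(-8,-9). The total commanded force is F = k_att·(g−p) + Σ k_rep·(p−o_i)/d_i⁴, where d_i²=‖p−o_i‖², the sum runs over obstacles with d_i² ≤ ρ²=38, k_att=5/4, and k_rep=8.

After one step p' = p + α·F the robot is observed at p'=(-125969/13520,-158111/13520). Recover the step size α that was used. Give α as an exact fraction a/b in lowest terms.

F_att = 5/4·(g−p) = 5/4·(11,5) = (13.7500,6.2500)
o1: d²=445 > ρ²=38 → inactive
o2: d²=680 > ρ²=38 → inactive
o3: d²=709 > ρ²=38 → inactive
o4: d²=13 ≤ ρ²=38; F_rep = 8·(-2,-3)/13² = (-0.0947,-0.1420)
F = F_att + ΣF_rep = (13.6553,6.1080)
Δp = p'−p = (0.6828,0.3054); α = Δx/Fx = (9231/13520) / (9231/676) = 1/20
check: Δy/Fy = (4129/13520) / (4129/676) = 1/20 ✓

α = 1/20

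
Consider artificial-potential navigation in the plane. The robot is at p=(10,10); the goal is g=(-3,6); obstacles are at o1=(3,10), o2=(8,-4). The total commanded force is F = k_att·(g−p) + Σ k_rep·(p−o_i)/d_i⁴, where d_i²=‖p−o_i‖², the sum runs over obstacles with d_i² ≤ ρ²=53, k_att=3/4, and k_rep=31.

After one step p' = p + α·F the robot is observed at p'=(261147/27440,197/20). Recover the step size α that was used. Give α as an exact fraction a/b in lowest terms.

F_att = 3/4·(g−p) = 3/4·(-13,-4) = (-9.7500,-3.0000)
o1: d²=49 ≤ ρ²=53; F_rep = 31·(7,0)/49² = (0.0904,0.0000)
o2: d²=200 > ρ²=53 → inactive
F = F_att + ΣF_rep = (-9.6596,-3.0000)
Δp = p'−p = (-0.4830,-0.1500); α = Δx/Fx = (-13253/27440) / (-13253/1372) = 1/20
check: Δy/Fy = (-3/20) / (-3) = 1/20 ✓

α = 1/20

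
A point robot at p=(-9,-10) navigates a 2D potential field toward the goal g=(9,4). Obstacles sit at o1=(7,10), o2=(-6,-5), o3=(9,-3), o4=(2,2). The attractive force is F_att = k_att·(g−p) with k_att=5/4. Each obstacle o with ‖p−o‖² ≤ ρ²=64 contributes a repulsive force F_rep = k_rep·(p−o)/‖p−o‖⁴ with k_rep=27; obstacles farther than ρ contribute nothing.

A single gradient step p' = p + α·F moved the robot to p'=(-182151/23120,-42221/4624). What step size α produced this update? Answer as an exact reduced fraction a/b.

α = 1/20

F_att = 5/4·(g−p) = 5/4·(18,14) = (22.5000,17.5000)
o1: d²=656 > ρ²=64 → inactive
o2: d²=34 ≤ ρ²=64; F_rep = 27·(-3,-5)/34² = (-0.0701,-0.1168)
o3: d²=373 > ρ²=64 → inactive
o4: d²=265 > ρ²=64 → inactive
F = F_att + ΣF_rep = (22.4299,17.3832)
Δp = p'−p = (1.1215,0.8692); α = Δx/Fx = (25929/23120) / (25929/1156) = 1/20
check: Δy/Fy = (4019/4624) / (20095/1156) = 1/20 ✓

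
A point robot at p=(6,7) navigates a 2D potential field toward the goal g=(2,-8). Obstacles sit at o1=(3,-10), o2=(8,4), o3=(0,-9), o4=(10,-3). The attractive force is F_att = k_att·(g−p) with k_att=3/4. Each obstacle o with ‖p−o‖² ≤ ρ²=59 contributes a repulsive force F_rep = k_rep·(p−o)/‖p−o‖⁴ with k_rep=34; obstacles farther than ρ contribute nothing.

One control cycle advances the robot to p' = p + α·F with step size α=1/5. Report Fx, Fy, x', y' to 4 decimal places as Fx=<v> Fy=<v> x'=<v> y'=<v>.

F_att = 3/4·(g−p) = 3/4·(-4,-15) = (-3.0000,-11.2500)
o1: d²=298 > ρ²=59 → inactive
o2: d²=13 ≤ ρ²=59; F_rep = 34·(-2,3)/13² = (-0.4024,0.6036)
o3: d²=292 > ρ²=59 → inactive
o4: d²=116 > ρ²=59 → inactive
F = F_att + ΣF_rep = (-3.4024,-10.6464)
p' = p + 1/5·F = (5.3195,4.8707)

Fx=-3.4024 Fy=-10.6464 x'=5.3195 y'=4.8707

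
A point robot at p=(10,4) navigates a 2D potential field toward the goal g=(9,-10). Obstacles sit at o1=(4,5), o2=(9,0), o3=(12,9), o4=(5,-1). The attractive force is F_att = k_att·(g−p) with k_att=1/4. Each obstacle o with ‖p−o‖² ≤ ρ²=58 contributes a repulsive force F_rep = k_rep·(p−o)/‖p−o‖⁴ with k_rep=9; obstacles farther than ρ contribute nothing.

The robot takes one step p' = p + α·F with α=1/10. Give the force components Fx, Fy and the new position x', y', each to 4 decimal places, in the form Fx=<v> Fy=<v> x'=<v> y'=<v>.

Fx=-0.1828 Fy=-3.4175 x'=9.9817 y'=3.6582

F_att = 1/4·(g−p) = 1/4·(-1,-14) = (-0.2500,-3.5000)
o1: d²=37 ≤ ρ²=58; F_rep = 9·(6,-1)/37² = (0.0394,-0.0066)
o2: d²=17 ≤ ρ²=58; F_rep = 9·(1,4)/17² = (0.0311,0.1246)
o3: d²=29 ≤ ρ²=58; F_rep = 9·(-2,-5)/29² = (-0.0214,-0.0535)
o4: d²=50 ≤ ρ²=58; F_rep = 9·(5,5)/50² = (0.0180,0.0180)
F = F_att + ΣF_rep = (-0.1828,-3.4175)
p' = p + 1/10·F = (9.9817,3.6582)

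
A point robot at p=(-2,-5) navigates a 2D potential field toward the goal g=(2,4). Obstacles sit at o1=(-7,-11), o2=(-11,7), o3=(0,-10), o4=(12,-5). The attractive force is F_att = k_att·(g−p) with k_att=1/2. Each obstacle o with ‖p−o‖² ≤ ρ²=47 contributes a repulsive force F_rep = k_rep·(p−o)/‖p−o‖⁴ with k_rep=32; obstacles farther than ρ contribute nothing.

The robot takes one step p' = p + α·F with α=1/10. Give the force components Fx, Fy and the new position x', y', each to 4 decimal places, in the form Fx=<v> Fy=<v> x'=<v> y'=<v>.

Fx=1.9239 Fy=4.6902 x'=-1.8076 y'=-4.5310

F_att = 1/2·(g−p) = 1/2·(4,9) = (2.0000,4.5000)
o1: d²=61 > ρ²=47 → inactive
o2: d²=225 > ρ²=47 → inactive
o3: d²=29 ≤ ρ²=47; F_rep = 32·(-2,5)/29² = (-0.0761,0.1902)
o4: d²=196 > ρ²=47 → inactive
F = F_att + ΣF_rep = (1.9239,4.6902)
p' = p + 1/10·F = (-1.8076,-4.5310)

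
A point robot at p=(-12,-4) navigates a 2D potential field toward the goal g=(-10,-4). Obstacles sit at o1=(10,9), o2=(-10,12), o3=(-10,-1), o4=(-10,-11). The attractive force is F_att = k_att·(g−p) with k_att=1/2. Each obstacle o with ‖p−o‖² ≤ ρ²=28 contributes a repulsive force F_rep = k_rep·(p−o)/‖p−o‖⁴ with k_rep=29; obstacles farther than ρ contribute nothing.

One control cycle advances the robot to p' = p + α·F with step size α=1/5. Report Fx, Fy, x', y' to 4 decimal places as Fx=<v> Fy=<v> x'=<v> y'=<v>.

F_att = 1/2·(g−p) = 1/2·(2,0) = (1.0000,0.0000)
o1: d²=653 > ρ²=28 → inactive
o2: d²=260 > ρ²=28 → inactive
o3: d²=13 ≤ ρ²=28; F_rep = 29·(-2,-3)/13² = (-0.3432,-0.5148)
o4: d²=53 > ρ²=28 → inactive
F = F_att + ΣF_rep = (0.6568,-0.5148)
p' = p + 1/5·F = (-11.8686,-4.1030)

Fx=0.6568 Fy=-0.5148 x'=-11.8686 y'=-4.1030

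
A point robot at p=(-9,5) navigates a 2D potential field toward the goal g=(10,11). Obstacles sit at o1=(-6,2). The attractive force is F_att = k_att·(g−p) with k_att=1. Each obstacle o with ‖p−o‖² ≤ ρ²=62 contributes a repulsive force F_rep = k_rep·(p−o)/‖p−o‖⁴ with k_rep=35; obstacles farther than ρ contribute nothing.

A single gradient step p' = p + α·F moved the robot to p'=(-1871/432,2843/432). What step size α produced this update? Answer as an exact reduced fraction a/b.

α = 1/4

F_att = 1·(g−p) = 1·(19,6) = (19.0000,6.0000)
o1: d²=18 ≤ ρ²=62; F_rep = 35·(-3,3)/18² = (-0.3241,0.3241)
F = F_att + ΣF_rep = (18.6759,6.3241)
Δp = p'−p = (4.6690,1.5810); α = Δx/Fx = (2017/432) / (2017/108) = 1/4
check: Δy/Fy = (683/432) / (683/108) = 1/4 ✓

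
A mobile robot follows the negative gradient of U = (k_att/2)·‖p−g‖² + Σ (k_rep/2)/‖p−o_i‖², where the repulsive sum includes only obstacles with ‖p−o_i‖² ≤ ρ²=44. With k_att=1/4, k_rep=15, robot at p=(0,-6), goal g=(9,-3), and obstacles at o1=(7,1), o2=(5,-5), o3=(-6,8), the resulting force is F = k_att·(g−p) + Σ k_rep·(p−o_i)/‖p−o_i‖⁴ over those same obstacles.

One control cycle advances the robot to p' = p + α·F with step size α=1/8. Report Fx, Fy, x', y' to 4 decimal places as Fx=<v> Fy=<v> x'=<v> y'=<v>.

F_att = 1/4·(g−p) = 1/4·(9,3) = (2.2500,0.7500)
o1: d²=98 > ρ²=44 → inactive
o2: d²=26 ≤ ρ²=44; F_rep = 15·(-5,-1)/26² = (-0.1109,-0.0222)
o3: d²=232 > ρ²=44 → inactive
F = F_att + ΣF_rep = (2.1391,0.7278)
p' = p + 1/8·F = (0.2674,-5.9090)

Fx=2.1391 Fy=0.7278 x'=0.2674 y'=-5.9090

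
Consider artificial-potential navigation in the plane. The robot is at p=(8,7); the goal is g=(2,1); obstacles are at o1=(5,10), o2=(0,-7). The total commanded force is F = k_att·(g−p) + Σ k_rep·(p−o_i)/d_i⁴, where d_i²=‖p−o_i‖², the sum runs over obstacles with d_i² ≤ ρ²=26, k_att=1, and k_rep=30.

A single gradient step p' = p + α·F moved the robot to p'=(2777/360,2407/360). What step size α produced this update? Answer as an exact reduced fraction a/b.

F_att = 1·(g−p) = 1·(-6,-6) = (-6.0000,-6.0000)
o1: d²=18 ≤ ρ²=26; F_rep = 30·(3,-3)/18² = (0.2778,-0.2778)
o2: d²=260 > ρ²=26 → inactive
F = F_att + ΣF_rep = (-5.7222,-6.2778)
Δp = p'−p = (-0.2861,-0.3139); α = Δx/Fx = (-103/360) / (-103/18) = 1/20
check: Δy/Fy = (-113/360) / (-113/18) = 1/20 ✓

α = 1/20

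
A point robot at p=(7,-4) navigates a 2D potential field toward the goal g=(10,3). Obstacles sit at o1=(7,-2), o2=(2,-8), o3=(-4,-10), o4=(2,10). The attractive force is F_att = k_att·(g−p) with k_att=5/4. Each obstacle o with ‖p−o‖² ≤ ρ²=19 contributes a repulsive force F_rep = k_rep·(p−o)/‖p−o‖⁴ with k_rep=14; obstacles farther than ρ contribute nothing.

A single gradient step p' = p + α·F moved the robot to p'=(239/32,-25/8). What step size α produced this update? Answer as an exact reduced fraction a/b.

F_att = 5/4·(g−p) = 5/4·(3,7) = (3.7500,8.7500)
o1: d²=4 ≤ ρ²=19; F_rep = 14·(0,-2)/4² = (0.0000,-1.7500)
o2: d²=41 > ρ²=19 → inactive
o3: d²=157 > ρ²=19 → inactive
o4: d²=221 > ρ²=19 → inactive
F = F_att + ΣF_rep = (3.7500,7.0000)
Δp = p'−p = (0.4688,0.8750); α = Δx/Fx = (15/32) / (15/4) = 1/8
check: Δy/Fy = (7/8) / (7) = 1/8 ✓

α = 1/8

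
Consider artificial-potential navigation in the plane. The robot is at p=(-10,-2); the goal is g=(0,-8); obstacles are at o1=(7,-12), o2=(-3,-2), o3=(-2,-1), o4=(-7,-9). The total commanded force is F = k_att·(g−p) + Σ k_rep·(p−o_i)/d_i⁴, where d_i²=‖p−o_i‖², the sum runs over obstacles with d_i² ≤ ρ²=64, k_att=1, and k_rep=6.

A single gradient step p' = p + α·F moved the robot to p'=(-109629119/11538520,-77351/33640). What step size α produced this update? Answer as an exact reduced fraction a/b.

F_att = 1·(g−p) = 1·(10,-6) = (10.0000,-6.0000)
o1: d²=389 > ρ²=64 → inactive
o2: d²=49 ≤ ρ²=64; F_rep = 6·(-7,0)/49² = (-0.0175,0.0000)
o3: d²=65 > ρ²=64 → inactive
o4: d²=58 ≤ ρ²=64; F_rep = 6·(-3,7)/58² = (-0.0054,0.0125)
F = F_att + ΣF_rep = (9.9772,-5.9875)
Δp = p'−p = (0.4989,-0.2994); α = Δx/Fx = (5756081/11538520) / (5756081/576926) = 1/20
check: Δy/Fy = (-10071/33640) / (-10071/1682) = 1/20 ✓

α = 1/20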